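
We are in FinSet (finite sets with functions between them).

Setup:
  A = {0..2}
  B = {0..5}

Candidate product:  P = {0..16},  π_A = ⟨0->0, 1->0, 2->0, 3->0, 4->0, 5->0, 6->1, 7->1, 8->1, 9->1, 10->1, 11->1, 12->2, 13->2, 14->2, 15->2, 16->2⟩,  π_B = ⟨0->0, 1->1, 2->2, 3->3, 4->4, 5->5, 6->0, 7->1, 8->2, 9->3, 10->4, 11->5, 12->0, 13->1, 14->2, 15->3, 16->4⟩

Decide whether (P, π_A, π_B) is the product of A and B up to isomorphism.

Answer: NOT A VALID PRODUCT — |P|=17 ≠ |A|·|B|=18

Trace:
|A|·|B| = 3·6 = 18;  |P| = 17
  → cardinalities differ; no bijection possible.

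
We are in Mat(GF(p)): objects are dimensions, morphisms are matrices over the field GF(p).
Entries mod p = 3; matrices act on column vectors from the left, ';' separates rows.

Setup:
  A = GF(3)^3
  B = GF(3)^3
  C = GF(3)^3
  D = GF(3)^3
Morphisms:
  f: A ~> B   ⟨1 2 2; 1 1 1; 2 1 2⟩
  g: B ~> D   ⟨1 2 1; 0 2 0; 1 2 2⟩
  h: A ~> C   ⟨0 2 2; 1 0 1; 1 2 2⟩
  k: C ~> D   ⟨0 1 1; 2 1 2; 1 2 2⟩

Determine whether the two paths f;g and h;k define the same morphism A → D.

Answer: DOES NOT COMMUTE

Trace:
1) trace f;g:
  e0=⟨1,0,0⟩ f~>⟨1,1,2⟩ g~>⟨2,2,1⟩
  e1=⟨0,1,0⟩ f~>⟨2,1,1⟩ g~>⟨2,2,0⟩
  e2=⟨0,0,1⟩ f~>⟨2,1,2⟩ g~>⟨0,2,2⟩
  ⟦path⟧₁ = ⟨2 2 0; 2 2 2; 1 0 2⟩
2) trace h;k:
  e0=⟨1,0,0⟩ h~>⟨0,1,1⟩ k~>⟨2,0,1⟩
  e1=⟨0,1,0⟩ h~>⟨2,0,2⟩ k~>⟨2,2,0⟩
  e2=⟨0,0,1⟩ h~>⟨2,1,2⟩ k~>⟨0,0,2⟩
  ⟦path⟧₂ = ⟨2 2 0; 0 2 0; 1 0 2⟩
Equal? differ; not commutative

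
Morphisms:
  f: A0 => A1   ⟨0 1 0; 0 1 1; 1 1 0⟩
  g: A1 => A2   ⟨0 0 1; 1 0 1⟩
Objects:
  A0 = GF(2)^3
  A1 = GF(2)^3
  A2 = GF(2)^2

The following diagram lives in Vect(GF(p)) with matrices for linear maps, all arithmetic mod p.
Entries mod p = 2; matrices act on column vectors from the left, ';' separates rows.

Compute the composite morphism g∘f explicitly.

Answer: ⟨1 1 0; 1 0 0⟩

Trace:
  e0=⟨1,0,0⟩ f=>⟨0,0,1⟩ g=>⟨1,1⟩
  e1=⟨0,1,0⟩ f=>⟨1,1,1⟩ g=>⟨1,0⟩
  e2=⟨0,0,1⟩ f=>⟨0,1,0⟩ g=>⟨0,0⟩
composite: ⟨1 1 0; 1 0 0⟩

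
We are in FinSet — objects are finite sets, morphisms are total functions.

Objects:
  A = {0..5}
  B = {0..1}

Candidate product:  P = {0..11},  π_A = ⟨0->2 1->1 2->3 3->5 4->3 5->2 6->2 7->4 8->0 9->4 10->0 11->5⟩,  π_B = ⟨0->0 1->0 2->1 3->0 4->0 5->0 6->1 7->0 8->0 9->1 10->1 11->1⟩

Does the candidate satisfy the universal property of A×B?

Answer: NOT A VALID PRODUCT — duplicate pair at indices 5,0

Work:
|A|·|B| = 6·2 = 12;  |P| = 12
Check the pairing map k ↦ (π_A(k), π_B(k)):
  0 -> (2,0)
  1 -> (1,0)
  2 -> (3,1)
  3 -> (5,0)
  4 -> (3,0)
  5 -> (2,0)  ✗ repeats pair of k=0
  6 -> (2,1)
  7 -> (4,0)
  8 -> (0,0)
  9 -> (4,1)
  10 -> (0,1)
  11 -> (5,1)
distinct pairs in image: 11 / 12 needed
  → (2,0) hit at k=0 and k=5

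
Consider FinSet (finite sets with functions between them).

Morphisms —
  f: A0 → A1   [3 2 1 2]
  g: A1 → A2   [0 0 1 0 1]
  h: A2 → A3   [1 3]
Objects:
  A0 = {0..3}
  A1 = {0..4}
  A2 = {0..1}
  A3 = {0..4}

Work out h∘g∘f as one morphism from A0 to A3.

  0 f→3 g→0 h→1
  1 f→2 g→1 h→3
  2 f→1 g→0 h→1
  3 f→2 g→1 h→3
composite: [1 3 1 3]

Answer: [1 3 1 3]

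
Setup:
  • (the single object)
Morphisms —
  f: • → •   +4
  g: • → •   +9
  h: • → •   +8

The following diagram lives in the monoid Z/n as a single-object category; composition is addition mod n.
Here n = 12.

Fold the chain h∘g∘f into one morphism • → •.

  0 +4≡4 +9≡1 +8≡9  (mod 12)
composite: +9

Answer: +9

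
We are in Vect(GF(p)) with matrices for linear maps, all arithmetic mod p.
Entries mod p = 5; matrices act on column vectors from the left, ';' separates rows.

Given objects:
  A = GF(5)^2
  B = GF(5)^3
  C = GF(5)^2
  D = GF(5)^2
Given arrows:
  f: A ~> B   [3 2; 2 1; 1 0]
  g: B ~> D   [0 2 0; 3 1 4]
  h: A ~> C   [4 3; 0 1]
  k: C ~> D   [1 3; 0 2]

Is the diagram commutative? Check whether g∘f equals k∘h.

Path 1 = f;g:
  e0=⟨1,0⟩ f~>⟨3,2,1⟩ g~>⟨4,0⟩
  e1=⟨0,1⟩ f~>⟨2,1,0⟩ g~>⟨2,2⟩
  result₁ = [4 2; 0 2]
Path 2 = h;k:
  e0=⟨1,0⟩ h~>⟨4,0⟩ k~>⟨4,0⟩
  e1=⟨0,1⟩ h~>⟨3,1⟩ k~>⟨1,2⟩
  result₂ = [4 1; 0 2]
Equal? distinct morphisms ✗

Answer: DOES NOT COMMUTE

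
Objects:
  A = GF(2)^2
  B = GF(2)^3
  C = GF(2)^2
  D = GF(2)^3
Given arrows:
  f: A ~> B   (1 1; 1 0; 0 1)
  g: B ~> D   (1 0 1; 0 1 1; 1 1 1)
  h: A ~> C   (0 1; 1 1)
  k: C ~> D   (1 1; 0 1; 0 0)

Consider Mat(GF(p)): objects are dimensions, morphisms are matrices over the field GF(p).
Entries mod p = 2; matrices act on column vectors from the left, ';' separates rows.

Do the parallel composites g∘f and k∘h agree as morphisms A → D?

Path 1 = f;g:
  e0=(1,0) f~>(1,1,0) g~>(1,1,0)
  e1=(0,1) f~>(1,0,1) g~>(0,1,0)
  result₁ = (1 0; 1 1; 0 0)
Path 2 = h;k:
  e0=(1,0) h~>(0,1) k~>(1,1,0)
  e1=(0,1) h~>(1,1) k~>(0,1,0)
  result₂ = (1 0; 1 1; 0 0)
Equal? same morphism ✓

Answer: COMMUTES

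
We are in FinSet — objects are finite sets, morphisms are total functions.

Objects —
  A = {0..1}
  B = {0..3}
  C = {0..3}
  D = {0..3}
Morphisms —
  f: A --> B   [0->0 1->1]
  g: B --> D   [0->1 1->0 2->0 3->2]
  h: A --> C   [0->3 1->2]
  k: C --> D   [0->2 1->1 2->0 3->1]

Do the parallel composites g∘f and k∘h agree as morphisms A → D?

1) trace f;g:
  0 f-->0 g-->1
  1 f-->1 g-->0
  ⟦path⟧₁ = [0->1 1->0]
2) trace h;k:
  0 h-->3 k-->1
  1 h-->2 k-->0
  ⟦path⟧₂ = [0->1 1->0]
Equal? equal; square commutes

Answer: COMMUTES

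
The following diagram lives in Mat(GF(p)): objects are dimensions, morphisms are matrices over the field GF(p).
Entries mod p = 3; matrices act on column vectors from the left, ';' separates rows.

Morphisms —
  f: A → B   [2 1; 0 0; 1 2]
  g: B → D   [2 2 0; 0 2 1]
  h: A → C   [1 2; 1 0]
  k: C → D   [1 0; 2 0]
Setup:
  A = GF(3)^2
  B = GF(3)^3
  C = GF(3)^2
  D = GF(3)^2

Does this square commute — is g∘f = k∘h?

Answer: DOES NOT COMMUTE

Derivation:
1) trace f;g:
  e0=⟨1,0⟩ f→⟨2,0,1⟩ g→⟨1,1⟩
  e1=⟨0,1⟩ f→⟨1,0,2⟩ g→⟨2,2⟩
  composite₁ = [1 2; 1 2]
2) trace h;k:
  e0=⟨1,0⟩ h→⟨1,1⟩ k→⟨1,2⟩
  e1=⟨0,1⟩ h→⟨2,0⟩ k→⟨2,1⟩
  composite₂ = [1 2; 2 1]
Equal? distinct morphisms ✗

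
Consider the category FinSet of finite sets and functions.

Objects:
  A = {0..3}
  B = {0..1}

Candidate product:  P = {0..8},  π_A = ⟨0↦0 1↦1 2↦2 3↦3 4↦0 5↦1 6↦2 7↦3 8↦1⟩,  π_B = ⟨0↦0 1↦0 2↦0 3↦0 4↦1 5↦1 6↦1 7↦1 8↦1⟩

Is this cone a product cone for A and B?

|A|·|B| = 4·2 = 8;  |P| = 9
  → cardinalities differ; no bijection possible.

Answer: NOT A VALID PRODUCT — |P|=9 ≠ |A|·|B|=8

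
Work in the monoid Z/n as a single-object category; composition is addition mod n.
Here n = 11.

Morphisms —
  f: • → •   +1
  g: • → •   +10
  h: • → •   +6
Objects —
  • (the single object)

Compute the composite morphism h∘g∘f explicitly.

  0 +1≡1 +10≡0 +6≡6  (mod 11)
⟦path⟧: +6

Answer: +6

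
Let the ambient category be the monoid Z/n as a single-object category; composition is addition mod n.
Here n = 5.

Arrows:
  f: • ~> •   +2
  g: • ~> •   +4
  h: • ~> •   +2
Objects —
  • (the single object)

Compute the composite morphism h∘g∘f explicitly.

Answer: +3

Work:
  0 +2≡2 +4≡1 +2≡3  (mod 5)
result: +3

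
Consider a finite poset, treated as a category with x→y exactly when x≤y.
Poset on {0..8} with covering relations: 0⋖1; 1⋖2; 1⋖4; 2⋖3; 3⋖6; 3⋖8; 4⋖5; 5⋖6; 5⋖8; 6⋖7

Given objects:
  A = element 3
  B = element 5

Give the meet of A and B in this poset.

Common predecessors of 3,5: {0,1}
  0 ≤ 1
  1 ≤ 1
glb = 1

Answer: A∧B = 1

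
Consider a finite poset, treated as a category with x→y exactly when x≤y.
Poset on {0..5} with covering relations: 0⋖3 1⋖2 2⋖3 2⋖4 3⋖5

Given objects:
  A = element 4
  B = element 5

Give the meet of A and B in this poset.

Answer: A∧B = 2

Derivation:
Lower bounds of A=4 and B=5: {1,2}
  1 ⊑ 2
  2 ⊑ 2
glb = 2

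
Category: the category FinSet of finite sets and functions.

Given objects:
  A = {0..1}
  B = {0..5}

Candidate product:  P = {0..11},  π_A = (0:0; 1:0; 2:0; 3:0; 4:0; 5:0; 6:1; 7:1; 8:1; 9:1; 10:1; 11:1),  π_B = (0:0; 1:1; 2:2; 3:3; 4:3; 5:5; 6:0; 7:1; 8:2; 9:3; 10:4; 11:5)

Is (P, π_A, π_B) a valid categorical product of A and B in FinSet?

|A|·|B| = 2·6 = 12;  |P| = 12
Check the pairing map k ↦ (π_A(k), π_B(k)):
  0 : (0,0)
  1 : (0,1)
  2 : (0,2)
  3 : (0,3)
  4 : (0,3)  ✗ repeats pair of k=3
  5 : (0,5)
  6 : (1,0)
  7 : (1,1)
  8 : (1,2)
  9 : (1,3)
  10 : (1,4)
  11 : (1,5)
distinct pairs in image: 11 / 12 needed
  → (0,3) hit at k=3 and k=4

Answer: NOT A VALID PRODUCT — duplicate pair at indices 3,4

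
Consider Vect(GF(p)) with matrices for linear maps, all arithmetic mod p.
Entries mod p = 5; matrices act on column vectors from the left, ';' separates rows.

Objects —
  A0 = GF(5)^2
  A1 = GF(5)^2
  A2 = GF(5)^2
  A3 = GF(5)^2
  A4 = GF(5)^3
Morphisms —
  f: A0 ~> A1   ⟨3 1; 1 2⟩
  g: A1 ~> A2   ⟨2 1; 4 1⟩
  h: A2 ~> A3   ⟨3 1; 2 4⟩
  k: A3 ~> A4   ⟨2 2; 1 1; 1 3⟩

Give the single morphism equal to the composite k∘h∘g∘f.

  e0=(1,0) f~>(3,1) g~>(2,3) h~>(4,1) k~>(0,0,2)
  e1=(0,1) f~>(1,2) g~>(4,1) h~>(3,2) k~>(0,0,4)
⟦path⟧: ⟨0 0; 0 0; 2 4⟩

Answer: ⟨0 0; 0 0; 2 4⟩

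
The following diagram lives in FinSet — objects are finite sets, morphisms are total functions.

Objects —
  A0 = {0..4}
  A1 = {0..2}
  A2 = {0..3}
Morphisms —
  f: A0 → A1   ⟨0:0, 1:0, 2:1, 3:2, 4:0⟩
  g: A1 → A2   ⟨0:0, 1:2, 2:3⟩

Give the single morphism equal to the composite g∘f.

  0 f→0 g→0
  1 f→0 g→0
  2 f→1 g→2
  3 f→2 g→3
  4 f→0 g→0
composite: ⟨0:0, 1:0, 2:2, 3:3, 4:0⟩

Answer: ⟨0:0, 1:0, 2:2, 3:3, 4:0⟩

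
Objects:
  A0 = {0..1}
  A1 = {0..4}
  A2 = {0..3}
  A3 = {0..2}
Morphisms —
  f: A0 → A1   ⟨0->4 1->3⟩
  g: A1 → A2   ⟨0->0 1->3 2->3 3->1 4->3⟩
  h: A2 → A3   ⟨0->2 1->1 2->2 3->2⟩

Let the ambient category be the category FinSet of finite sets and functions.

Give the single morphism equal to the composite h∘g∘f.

  0 f→4 g→3 h→2
  1 f→3 g→1 h→1
result: ⟨0->2 1->1⟩

Answer: ⟨0->2 1->1⟩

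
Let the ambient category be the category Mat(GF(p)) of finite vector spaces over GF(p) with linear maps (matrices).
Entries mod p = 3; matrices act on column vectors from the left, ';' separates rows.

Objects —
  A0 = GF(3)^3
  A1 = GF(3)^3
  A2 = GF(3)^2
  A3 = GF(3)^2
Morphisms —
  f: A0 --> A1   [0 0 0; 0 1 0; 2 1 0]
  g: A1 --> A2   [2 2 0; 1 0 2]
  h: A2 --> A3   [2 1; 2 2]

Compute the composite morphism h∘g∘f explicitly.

Answer: [1 0 0; 2 2 0]

Work:
  e0=⟨1,0,0⟩ f-->⟨0,0,2⟩ g-->⟨0,1⟩ h-->⟨1,2⟩
  e1=⟨0,1,0⟩ f-->⟨0,1,1⟩ g-->⟨2,2⟩ h-->⟨0,2⟩
  e2=⟨0,0,1⟩ f-->⟨0,0,0⟩ g-->⟨0,0⟩ h-->⟨0,0⟩
⟦path⟧: [1 0 0; 2 2 0]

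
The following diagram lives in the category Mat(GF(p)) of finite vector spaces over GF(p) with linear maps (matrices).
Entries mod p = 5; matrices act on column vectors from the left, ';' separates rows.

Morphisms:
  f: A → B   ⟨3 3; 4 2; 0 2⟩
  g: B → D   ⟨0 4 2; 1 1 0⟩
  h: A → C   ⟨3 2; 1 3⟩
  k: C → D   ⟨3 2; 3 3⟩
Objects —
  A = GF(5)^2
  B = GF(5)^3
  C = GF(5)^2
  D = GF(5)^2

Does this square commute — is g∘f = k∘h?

Answer: COMMUTES

Derivation:
Along f;g (path 1):
  e0=⟨1,0⟩ f→⟨3,4,0⟩ g→⟨1,2⟩
  e1=⟨0,1⟩ f→⟨3,2,2⟩ g→⟨2,0⟩
  composite₁ = ⟨1 2; 2 0⟩
Along h;k (path 2):
  e0=⟨1,0⟩ h→⟨3,1⟩ k→⟨1,2⟩
  e1=⟨0,1⟩ h→⟨2,3⟩ k→⟨2,0⟩
  composite₂ = ⟨1 2; 2 0⟩
Equal? YES — commutes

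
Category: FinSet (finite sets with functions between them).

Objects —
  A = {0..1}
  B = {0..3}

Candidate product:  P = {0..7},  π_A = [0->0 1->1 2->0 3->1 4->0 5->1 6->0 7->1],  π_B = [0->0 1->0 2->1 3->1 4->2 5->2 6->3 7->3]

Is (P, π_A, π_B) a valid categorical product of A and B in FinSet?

Answer: VALID PRODUCT

Work:
|A|·|B| = 2·4 = 8;  |P| = 8
Check the pairing map k ↦ (π_A(k), π_B(k)):
  0 -> (0,0)
  1 -> (1,0)
  2 -> (0,1)
  3 -> (1,1)
  4 -> (0,2)
  5 -> (1,2)
  6 -> (0,3)
  7 -> (1,3)
distinct pairs in image: 8 / 8 needed
  → bijection onto A×B; projections well-typed.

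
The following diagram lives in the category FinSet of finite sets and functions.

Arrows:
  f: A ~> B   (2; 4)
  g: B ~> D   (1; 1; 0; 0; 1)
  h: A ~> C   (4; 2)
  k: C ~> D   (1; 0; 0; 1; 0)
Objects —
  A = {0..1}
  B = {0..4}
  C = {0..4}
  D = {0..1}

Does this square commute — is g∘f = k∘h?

Path 1 = f;g:
  0 f~>2 g~>0
  1 f~>4 g~>1
  result₁ = (0; 1)
Path 2 = h;k:
  0 h~>4 k~>0
  1 h~>2 k~>0
  result₂ = (0; 0)
Equal? differ; not commutative

Answer: DOES NOT COMMUTE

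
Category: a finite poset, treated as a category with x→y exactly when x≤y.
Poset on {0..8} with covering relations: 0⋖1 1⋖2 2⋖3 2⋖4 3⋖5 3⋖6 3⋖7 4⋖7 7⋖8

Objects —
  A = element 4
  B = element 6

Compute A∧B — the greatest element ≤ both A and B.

Answer: A∧B = 2

Derivation:
{x : x<=A ∧ x<=B} = {0,1,2}  (A=4, B=6)
  0 <= 2
  1 <= 2
  2 <= 2
glb = 2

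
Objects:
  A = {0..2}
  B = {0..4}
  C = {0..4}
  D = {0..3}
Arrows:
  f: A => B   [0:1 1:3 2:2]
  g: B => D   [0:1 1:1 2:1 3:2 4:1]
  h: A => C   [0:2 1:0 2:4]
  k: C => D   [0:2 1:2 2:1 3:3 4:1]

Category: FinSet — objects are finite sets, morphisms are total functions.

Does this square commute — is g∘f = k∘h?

Path 1 = f;g:
  0 f=>1 g=>1
  1 f=>3 g=>2
  2 f=>2 g=>1
  result₁ = [0:1 1:2 2:1]
Path 2 = h;k:
  0 h=>2 k=>1
  1 h=>0 k=>2
  2 h=>4 k=>1
  result₂ = [0:1 1:2 2:1]
Equal? same morphism ✓

Answer: COMMUTES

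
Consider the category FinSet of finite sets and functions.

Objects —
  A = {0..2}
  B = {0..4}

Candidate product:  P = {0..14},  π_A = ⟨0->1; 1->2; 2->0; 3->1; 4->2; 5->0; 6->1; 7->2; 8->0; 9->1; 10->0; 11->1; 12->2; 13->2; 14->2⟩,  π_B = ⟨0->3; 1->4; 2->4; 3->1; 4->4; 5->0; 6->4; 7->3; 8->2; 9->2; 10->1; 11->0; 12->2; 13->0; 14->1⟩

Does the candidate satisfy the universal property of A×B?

|A|·|B| = 3·5 = 15;  |P| = 15
Check the pairing map k ↦ (π_A(k), π_B(k)):
  0 -> (1,3)
  1 -> (2,4)
  2 -> (0,4)
  3 -> (1,1)
  4 -> (2,4)  ✗ repeats pair of k=1
  5 -> (0,0)
  6 -> (1,4)
  7 -> (2,3)
  8 -> (0,2)
  9 -> (1,2)
  10 -> (0,1)
  11 -> (1,0)
  12 -> (2,2)
  13 -> (2,0)
  14 -> (2,1)
distinct pairs in image: 14 / 15 needed
  → (2,4) hit at k=1 and k=4

Answer: NOT A VALID PRODUCT — duplicate pair at indices 1,4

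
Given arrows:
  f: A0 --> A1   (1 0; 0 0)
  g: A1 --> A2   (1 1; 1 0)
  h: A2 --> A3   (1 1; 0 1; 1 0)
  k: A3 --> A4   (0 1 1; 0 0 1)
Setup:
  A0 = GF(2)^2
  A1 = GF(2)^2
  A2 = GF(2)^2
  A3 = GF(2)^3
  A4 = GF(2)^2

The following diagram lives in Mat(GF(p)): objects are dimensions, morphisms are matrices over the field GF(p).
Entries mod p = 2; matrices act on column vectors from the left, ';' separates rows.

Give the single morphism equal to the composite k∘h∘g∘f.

  e0=(1,0) f-->(1,0) g-->(1,1) h-->(0,1,1) k-->(0,1)
  e1=(0,1) f-->(0,0) g-->(0,0) h-->(0,0,0) k-->(0,0)
⟦path⟧: (0 0; 1 0)

Answer: (0 0; 1 0)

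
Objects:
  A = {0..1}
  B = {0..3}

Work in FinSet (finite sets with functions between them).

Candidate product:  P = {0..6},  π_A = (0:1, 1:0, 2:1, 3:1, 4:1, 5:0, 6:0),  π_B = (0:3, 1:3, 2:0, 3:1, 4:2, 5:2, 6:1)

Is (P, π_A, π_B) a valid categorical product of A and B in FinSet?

Answer: NOT A VALID PRODUCT — |P|=7 ≠ |A|·|B|=8

Trace:
|A|·|B| = 2·4 = 8;  |P| = 7
  → cardinalities differ; no bijection possible.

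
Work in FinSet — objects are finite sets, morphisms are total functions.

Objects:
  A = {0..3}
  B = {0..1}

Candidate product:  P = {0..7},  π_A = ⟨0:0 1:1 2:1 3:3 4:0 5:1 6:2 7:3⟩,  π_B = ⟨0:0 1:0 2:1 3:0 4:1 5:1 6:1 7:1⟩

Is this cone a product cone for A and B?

Answer: NOT A VALID PRODUCT — duplicate pair at indices 5,2

Work:
|A|·|B| = 4·2 = 8;  |P| = 8
Check the pairing map k ↦ (π_A(k), π_B(k)):
  0 : (0,0)
  1 : (1,0)
  2 : (1,1)
  3 : (3,0)
  4 : (0,1)
  5 : (1,1)  ✗ repeats pair of k=2
  6 : (2,1)
  7 : (3,1)
distinct pairs in image: 7 / 8 needed
  → (1,1) hit at k=2 and k=5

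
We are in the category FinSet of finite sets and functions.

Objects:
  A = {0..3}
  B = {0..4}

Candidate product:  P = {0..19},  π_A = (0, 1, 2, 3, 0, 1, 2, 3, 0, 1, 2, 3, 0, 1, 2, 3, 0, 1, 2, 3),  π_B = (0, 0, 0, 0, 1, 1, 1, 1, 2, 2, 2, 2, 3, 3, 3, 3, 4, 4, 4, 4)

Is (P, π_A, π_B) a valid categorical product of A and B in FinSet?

|A|·|B| = 4·5 = 20;  |P| = 20
Check the pairing map k ↦ (π_A(k), π_B(k)):
  0 ↦ (0,0)
  1 ↦ (1,0)
  2 ↦ (2,0)
  3 ↦ (3,0)
  4 ↦ (0,1)
  5 ↦ (1,1)
  6 ↦ (2,1)
  7 ↦ (3,1)
  8 ↦ (0,2)
  9 ↦ (1,2)
  10 ↦ (2,2)
  11 ↦ (3,2)
  12 ↦ (0,3)
  13 ↦ (1,3)
  14 ↦ (2,3)
  15 ↦ (3,3)
  16 ↦ (0,4)
  17 ↦ (1,4)
  18 ↦ (2,4)
  19 ↦ (3,4)
distinct pairs in image: 20 / 20 needed
  → bijection onto A×B; projections well-typed.

Answer: VALID PRODUCT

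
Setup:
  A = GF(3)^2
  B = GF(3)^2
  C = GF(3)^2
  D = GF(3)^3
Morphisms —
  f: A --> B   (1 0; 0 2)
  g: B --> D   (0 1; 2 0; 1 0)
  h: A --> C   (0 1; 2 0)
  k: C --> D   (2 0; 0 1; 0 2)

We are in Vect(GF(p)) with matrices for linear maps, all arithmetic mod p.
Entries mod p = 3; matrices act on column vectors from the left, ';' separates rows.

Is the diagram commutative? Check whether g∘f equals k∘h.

1) trace f;g:
  e0=⟨1,0⟩ f-->⟨1,0⟩ g-->⟨0,2,1⟩
  e1=⟨0,1⟩ f-->⟨0,2⟩ g-->⟨2,0,0⟩
  ⟦path⟧₁ = (0 2; 2 0; 1 0)
2) trace h;k:
  e0=⟨1,0⟩ h-->⟨0,2⟩ k-->⟨0,2,1⟩
  e1=⟨0,1⟩ h-->⟨1,0⟩ k-->⟨2,0,0⟩
  ⟦path⟧₂ = (0 2; 2 0; 1 0)
Equal? YES — commutes

Answer: COMMUTES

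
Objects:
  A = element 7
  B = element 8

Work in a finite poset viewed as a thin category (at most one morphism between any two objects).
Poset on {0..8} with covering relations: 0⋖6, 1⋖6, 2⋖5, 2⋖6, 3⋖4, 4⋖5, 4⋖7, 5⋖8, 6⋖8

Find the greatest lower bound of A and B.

Answer: A∧B = 4

Derivation:
{x : x<=A ∧ x<=B} = {3,4}  (A=7, B=8)
  3 <= 4
  4 <= 4
glb = 4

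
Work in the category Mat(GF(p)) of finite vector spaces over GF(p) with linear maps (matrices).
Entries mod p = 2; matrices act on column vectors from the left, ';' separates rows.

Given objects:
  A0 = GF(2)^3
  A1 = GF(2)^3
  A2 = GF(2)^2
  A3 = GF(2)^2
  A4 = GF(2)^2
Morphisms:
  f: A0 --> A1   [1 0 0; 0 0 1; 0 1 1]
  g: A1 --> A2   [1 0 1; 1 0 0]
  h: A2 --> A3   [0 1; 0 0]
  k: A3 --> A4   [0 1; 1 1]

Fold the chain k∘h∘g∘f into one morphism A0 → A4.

  e0=[1,0,0] f-->[1,0,0] g-->[1,1] h-->[1,0] k-->[0,1]
  e1=[0,1,0] f-->[0,0,1] g-->[1,0] h-->[0,0] k-->[0,0]
  e2=[0,0,1] f-->[0,1,1] g-->[1,0] h-->[0,0] k-->[0,0]
result: [0 0 0; 1 0 0]

Answer: [0 0 0; 1 0 0]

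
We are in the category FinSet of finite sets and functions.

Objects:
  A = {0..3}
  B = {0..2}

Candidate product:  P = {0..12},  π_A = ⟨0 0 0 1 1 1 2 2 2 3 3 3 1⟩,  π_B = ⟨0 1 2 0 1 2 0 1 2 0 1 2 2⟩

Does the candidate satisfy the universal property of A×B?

Answer: NOT A VALID PRODUCT — |P|=13 ≠ |A|·|B|=12

Trace:
|A|·|B| = 4·3 = 12;  |P| = 13
  → cardinalities differ; no bijection possible.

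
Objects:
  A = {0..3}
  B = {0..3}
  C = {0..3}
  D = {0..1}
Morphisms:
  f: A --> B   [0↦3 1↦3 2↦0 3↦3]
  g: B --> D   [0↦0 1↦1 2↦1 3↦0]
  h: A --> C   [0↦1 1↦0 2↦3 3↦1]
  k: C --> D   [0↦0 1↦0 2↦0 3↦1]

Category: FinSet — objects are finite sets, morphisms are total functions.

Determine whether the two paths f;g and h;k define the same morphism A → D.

Along f;g (path 1):
  0 f-->3 g-->0
  1 f-->3 g-->0
  2 f-->0 g-->0
  3 f-->3 g-->0
  ⟦path⟧₁ = [0↦0 1↦0 2↦0 3↦0]
Along h;k (path 2):
  0 h-->1 k-->0
  1 h-->0 k-->0
  2 h-->3 k-->1
  3 h-->1 k-->0
  ⟦path⟧₂ = [0↦0 1↦0 2↦1 3↦0]
Equal? NO — does not commute

Answer: DOES NOT COMMUTE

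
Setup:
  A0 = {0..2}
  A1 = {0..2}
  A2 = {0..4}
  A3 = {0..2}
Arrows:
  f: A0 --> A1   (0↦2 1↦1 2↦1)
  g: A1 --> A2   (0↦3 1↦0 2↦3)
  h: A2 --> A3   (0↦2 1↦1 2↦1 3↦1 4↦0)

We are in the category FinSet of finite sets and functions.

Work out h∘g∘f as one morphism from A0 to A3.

Answer: (0↦1 1↦2 2↦2)

Work:
  0 f-->2 g-->3 h-->1
  1 f-->1 g-->0 h-->2
  2 f-->1 g-->0 h-->2
⟦path⟧: (0↦1 1↦2 2↦2)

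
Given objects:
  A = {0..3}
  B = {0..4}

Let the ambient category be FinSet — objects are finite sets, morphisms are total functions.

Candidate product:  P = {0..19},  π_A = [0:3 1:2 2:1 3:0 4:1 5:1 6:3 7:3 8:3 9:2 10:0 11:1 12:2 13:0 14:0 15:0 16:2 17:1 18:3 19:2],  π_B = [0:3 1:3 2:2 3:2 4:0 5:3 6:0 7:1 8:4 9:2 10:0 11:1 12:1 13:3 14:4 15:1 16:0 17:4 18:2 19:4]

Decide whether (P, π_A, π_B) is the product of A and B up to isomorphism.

Answer: VALID PRODUCT

Trace:
|A|·|B| = 4·5 = 20;  |P| = 20
Check the pairing map k ↦ (π_A(k), π_B(k)):
  0 : (3,3)
  1 : (2,3)
  2 : (1,2)
  3 : (0,2)
  4 : (1,0)
  5 : (1,3)
  6 : (3,0)
  7 : (3,1)
  8 : (3,4)
  9 : (2,2)
  10 : (0,0)
  11 : (1,1)
  12 : (2,1)
  13 : (0,3)
  14 : (0,4)
  15 : (0,1)
  16 : (2,0)
  17 : (1,4)
  18 : (3,2)
  19 : (2,4)
distinct pairs in image: 20 / 20 needed
  → bijection onto A×B; projections well-typed.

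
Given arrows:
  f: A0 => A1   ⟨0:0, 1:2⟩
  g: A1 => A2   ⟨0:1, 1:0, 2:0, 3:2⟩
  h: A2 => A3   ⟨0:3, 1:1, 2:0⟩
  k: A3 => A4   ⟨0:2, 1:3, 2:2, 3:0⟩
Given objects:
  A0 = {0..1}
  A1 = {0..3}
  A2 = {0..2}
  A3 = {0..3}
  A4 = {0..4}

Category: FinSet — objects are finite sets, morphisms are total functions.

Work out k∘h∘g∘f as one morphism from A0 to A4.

  0 f=>0 g=>1 h=>1 k=>3
  1 f=>2 g=>0 h=>3 k=>0
composite: ⟨0:3, 1:0⟩

Answer: ⟨0:3, 1:0⟩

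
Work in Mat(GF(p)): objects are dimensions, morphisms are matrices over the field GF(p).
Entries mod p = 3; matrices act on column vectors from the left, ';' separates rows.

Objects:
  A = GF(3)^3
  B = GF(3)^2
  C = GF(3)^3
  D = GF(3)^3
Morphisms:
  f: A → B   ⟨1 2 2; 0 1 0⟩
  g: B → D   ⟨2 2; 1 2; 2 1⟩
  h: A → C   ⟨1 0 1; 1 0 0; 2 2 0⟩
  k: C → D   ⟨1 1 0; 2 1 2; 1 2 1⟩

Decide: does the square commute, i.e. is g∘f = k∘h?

Along f;g (path 1):
  e0=[1,0,0] f→[1,0] g→[2,1,2]
  e1=[0,1,0] f→[2,1] g→[0,1,2]
  e2=[0,0,1] f→[2,0] g→[1,2,1]
  composite₁ = ⟨2 0 1; 1 1 2; 2 2 1⟩
Along h;k (path 2):
  e0=[1,0,0] h→[1,1,2] k→[2,1,2]
  e1=[0,1,0] h→[0,0,2] k→[0,1,2]
  e2=[0,0,1] h→[1,0,0] k→[1,2,1]
  composite₂ = ⟨2 0 1; 1 1 2; 2 2 1⟩
Equal? YES — commutes

Answer: COMMUTES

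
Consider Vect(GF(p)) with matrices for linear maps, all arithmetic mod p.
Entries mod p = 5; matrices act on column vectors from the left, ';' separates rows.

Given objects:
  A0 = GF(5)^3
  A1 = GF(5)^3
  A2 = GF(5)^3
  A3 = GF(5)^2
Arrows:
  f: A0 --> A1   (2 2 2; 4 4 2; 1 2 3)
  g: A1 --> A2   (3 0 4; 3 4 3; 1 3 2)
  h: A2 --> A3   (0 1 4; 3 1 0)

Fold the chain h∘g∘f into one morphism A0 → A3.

Answer: (4 0 4; 0 0 2)

Trace:
  e0=[1,0,0] f-->[2,4,1] g-->[0,0,1] h-->[4,0]
  e1=[0,1,0] f-->[2,4,2] g-->[4,3,3] h-->[0,0]
  e2=[0,0,1] f-->[2,2,3] g-->[3,3,4] h-->[4,2]
⟦path⟧: (4 0 4; 0 0 2)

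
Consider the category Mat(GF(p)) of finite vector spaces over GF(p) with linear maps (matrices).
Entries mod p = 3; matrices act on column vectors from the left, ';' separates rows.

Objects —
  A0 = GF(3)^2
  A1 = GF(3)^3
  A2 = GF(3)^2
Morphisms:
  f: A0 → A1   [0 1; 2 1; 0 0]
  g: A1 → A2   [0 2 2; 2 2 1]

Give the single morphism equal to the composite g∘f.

Answer: [1 2; 1 1]

Trace:
  e0=[1,0] f→[0,2,0] g→[1,1]
  e1=[0,1] f→[1,1,0] g→[2,1]
result: [1 2; 1 1]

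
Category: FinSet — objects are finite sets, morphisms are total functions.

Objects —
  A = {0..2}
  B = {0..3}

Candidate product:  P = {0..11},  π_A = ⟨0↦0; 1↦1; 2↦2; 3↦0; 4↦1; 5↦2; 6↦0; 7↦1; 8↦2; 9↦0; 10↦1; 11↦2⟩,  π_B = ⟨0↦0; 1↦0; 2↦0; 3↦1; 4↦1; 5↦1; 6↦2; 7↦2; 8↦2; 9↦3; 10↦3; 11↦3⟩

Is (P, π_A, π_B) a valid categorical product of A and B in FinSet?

|A|·|B| = 3·4 = 12;  |P| = 12
Check the pairing map k ↦ (π_A(k), π_B(k)):
  0 ↦ (0,0)
  1 ↦ (1,0)
  2 ↦ (2,0)
  3 ↦ (0,1)
  4 ↦ (1,1)
  5 ↦ (2,1)
  6 ↦ (0,2)
  7 ↦ (1,2)
  8 ↦ (2,2)
  9 ↦ (0,3)
  10 ↦ (1,3)
  11 ↦ (2,3)
distinct pairs in image: 12 / 12 needed
  → bijection onto A×B; projections well-typed.

Answer: VALID PRODUCT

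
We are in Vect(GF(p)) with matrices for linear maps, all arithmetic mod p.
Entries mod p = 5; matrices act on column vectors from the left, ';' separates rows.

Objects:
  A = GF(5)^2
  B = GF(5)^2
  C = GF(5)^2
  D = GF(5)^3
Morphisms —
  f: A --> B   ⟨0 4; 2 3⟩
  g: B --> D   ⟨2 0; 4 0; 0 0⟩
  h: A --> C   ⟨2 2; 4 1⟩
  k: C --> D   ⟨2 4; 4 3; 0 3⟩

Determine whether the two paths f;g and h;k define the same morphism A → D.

Answer: DOES NOT COMMUTE

Trace:
Along f;g (path 1):
  e0=(1,0) f-->(0,2) g-->(0,0,0)
  e1=(0,1) f-->(4,3) g-->(3,1,0)
  ⟦path⟧₁ = ⟨0 3; 0 1; 0 0⟩
Along h;k (path 2):
  e0=(1,0) h-->(2,4) k-->(0,0,2)
  e1=(0,1) h-->(2,1) k-->(3,1,3)
  ⟦path⟧₂ = ⟨0 3; 0 1; 2 3⟩
Equal? distinct morphisms ✗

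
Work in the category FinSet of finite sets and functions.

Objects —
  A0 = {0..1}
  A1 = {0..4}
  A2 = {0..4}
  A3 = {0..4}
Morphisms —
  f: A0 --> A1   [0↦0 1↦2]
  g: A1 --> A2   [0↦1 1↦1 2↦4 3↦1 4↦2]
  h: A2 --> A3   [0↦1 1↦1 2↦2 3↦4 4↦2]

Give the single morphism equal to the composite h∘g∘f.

  0 f-->0 g-->1 h-->1
  1 f-->2 g-->4 h-->2
⟦path⟧: [0↦1 1↦2]

Answer: [0↦1 1↦2]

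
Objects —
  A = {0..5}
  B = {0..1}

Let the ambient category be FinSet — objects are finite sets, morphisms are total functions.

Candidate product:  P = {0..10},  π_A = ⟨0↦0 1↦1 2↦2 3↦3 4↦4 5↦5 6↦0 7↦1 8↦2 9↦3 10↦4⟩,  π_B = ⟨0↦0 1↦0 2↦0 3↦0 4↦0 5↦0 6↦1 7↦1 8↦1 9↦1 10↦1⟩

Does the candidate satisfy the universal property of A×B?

Answer: NOT A VALID PRODUCT — |P|=11 ≠ |A|·|B|=12

Trace:
|A|·|B| = 6·2 = 12;  |P| = 11
  → cardinalities differ; no bijection possible.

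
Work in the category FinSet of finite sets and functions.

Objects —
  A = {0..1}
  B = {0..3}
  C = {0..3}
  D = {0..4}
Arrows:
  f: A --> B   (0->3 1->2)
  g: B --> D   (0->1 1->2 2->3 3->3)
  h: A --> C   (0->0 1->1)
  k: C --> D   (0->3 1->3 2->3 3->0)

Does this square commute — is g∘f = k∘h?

Along f;g (path 1):
  0 f-->3 g-->3
  1 f-->2 g-->3
  result₁ = (0->3 1->3)
Along h;k (path 2):
  0 h-->0 k-->3
  1 h-->1 k-->3
  result₂ = (0->3 1->3)
Equal? YES — commutes

Answer: COMMUTES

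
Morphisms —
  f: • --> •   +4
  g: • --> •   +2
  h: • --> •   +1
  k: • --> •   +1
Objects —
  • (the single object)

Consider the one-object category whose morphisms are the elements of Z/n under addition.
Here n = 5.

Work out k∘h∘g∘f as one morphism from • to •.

  0 +4≡4 +2≡1 +1≡2 +1≡3  (mod 5)
⟦path⟧: +3

Answer: +3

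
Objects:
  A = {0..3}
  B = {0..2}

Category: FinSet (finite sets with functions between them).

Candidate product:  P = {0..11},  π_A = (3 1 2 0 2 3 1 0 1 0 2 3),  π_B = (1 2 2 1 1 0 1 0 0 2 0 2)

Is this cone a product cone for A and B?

|A|·|B| = 4·3 = 12;  |P| = 12
Check the pairing map k ↦ (π_A(k), π_B(k)):
  0 -> (3,1)
  1 -> (1,2)
  2 -> (2,2)
  3 -> (0,1)
  4 -> (2,1)
  5 -> (3,0)
  6 -> (1,1)
  7 -> (0,0)
  8 -> (1,0)
  9 -> (0,2)
  10 -> (2,0)
  11 -> (3,2)
distinct pairs in image: 12 / 12 needed
  → bijection onto A×B; projections well-typed.

Answer: VALID PRODUCT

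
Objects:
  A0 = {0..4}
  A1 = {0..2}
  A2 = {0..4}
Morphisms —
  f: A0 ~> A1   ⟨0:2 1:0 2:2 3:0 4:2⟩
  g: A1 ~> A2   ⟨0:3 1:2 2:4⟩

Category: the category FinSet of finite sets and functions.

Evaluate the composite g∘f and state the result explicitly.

  0 f~>2 g~>4
  1 f~>0 g~>3
  2 f~>2 g~>4
  3 f~>0 g~>3
  4 f~>2 g~>4
composite: ⟨0:4 1:3 2:4 3:3 4:4⟩

Answer: ⟨0:4 1:3 2:4 3:3 4:4⟩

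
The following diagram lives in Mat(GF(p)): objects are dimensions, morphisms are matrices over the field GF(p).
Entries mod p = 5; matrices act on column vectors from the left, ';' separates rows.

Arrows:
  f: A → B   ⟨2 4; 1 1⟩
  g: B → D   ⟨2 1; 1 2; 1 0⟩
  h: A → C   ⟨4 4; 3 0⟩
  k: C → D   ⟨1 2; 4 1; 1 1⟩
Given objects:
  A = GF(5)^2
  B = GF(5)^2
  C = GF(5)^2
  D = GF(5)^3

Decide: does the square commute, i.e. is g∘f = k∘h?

Answer: COMMUTES

Work:
Path 1 = f;g:
  e0=(1,0) f→(2,1) g→(0,4,2)
  e1=(0,1) f→(4,1) g→(4,1,4)
  ⟦path⟧₁ = ⟨0 4; 4 1; 2 4⟩
Path 2 = h;k:
  e0=(1,0) h→(4,3) k→(0,4,2)
  e1=(0,1) h→(4,0) k→(4,1,4)
  ⟦path⟧₂ = ⟨0 4; 4 1; 2 4⟩
Equal? same morphism ✓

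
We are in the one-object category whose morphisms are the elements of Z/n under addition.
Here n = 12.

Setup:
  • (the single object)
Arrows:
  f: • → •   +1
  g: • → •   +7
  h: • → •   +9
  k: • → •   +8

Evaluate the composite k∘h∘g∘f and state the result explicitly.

  0 +1≡1 +7≡8 +9≡5 +8≡1  (mod 12)
⟦path⟧: +1

Answer: +1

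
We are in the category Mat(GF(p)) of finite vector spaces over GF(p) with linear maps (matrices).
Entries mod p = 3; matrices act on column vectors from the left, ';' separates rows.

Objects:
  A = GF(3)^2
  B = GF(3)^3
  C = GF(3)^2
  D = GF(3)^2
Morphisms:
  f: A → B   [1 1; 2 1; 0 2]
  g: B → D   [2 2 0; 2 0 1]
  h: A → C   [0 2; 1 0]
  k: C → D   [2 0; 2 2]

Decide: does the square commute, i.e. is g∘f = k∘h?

1) trace f;g:
  e0=⟨1,0⟩ f→⟨1,2,0⟩ g→⟨0,2⟩
  e1=⟨0,1⟩ f→⟨1,1,2⟩ g→⟨1,1⟩
  result₁ = [0 1; 2 1]
2) trace h;k:
  e0=⟨1,0⟩ h→⟨0,1⟩ k→⟨0,2⟩
  e1=⟨0,1⟩ h→⟨2,0⟩ k→⟨1,1⟩
  result₂ = [0 1; 2 1]
Equal? YES — commutes

Answer: COMMUTES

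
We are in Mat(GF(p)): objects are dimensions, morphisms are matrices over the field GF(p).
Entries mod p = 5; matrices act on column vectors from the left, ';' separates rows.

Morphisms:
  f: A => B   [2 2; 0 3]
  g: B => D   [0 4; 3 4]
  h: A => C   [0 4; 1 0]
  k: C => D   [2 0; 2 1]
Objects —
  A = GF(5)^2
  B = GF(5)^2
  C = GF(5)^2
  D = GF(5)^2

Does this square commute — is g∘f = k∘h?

Along f;g (path 1):
  e0=[1,0] f=>[2,0] g=>[0,1]
  e1=[0,1] f=>[2,3] g=>[2,3]
  result₁ = [0 2; 1 3]
Along h;k (path 2):
  e0=[1,0] h=>[0,1] k=>[0,1]
  e1=[0,1] h=>[4,0] k=>[3,3]
  result₂ = [0 3; 1 3]
Equal? NO — does not commute

Answer: DOES NOT COMMUTE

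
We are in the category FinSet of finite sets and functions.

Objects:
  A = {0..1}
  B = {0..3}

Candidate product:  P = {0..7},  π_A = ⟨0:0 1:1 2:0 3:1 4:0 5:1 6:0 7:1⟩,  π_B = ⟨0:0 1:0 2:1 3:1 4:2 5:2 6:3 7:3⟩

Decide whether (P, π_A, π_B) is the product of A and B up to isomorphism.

|A|·|B| = 2·4 = 8;  |P| = 8
Check the pairing map k ↦ (π_A(k), π_B(k)):
  0 : (0,0)
  1 : (1,0)
  2 : (0,1)
  3 : (1,1)
  4 : (0,2)
  5 : (1,2)
  6 : (0,3)
  7 : (1,3)
distinct pairs in image: 8 / 8 needed
  → bijection onto A×B; projections well-typed.

Answer: VALID PRODUCT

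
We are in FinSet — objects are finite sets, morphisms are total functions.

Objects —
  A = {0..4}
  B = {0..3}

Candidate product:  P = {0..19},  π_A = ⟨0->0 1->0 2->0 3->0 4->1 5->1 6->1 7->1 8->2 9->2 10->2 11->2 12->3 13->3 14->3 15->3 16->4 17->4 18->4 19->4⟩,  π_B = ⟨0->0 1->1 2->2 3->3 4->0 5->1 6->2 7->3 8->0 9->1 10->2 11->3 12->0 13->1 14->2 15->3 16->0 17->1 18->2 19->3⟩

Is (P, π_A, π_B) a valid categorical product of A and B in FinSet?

|A|·|B| = 5·4 = 20;  |P| = 20
Check the pairing map k ↦ (π_A(k), π_B(k)):
  0 -> (0,0)
  1 -> (0,1)
  2 -> (0,2)
  3 -> (0,3)
  4 -> (1,0)
  5 -> (1,1)
  6 -> (1,2)
  7 -> (1,3)
  8 -> (2,0)
  9 -> (2,1)
  10 -> (2,2)
  11 -> (2,3)
  12 -> (3,0)
  13 -> (3,1)
  14 -> (3,2)
  15 -> (3,3)
  16 -> (4,0)
  17 -> (4,1)
  18 -> (4,2)
  19 -> (4,3)
distinct pairs in image: 20 / 20 needed
  → bijection onto A×B; projections well-typed.

Answer: VALID PRODUCT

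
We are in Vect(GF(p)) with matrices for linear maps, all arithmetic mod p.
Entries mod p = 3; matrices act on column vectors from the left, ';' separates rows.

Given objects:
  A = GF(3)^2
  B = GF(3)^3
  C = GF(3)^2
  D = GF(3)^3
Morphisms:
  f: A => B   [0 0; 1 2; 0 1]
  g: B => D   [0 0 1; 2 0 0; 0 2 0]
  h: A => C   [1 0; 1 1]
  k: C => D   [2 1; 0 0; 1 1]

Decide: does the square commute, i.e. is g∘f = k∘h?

Answer: COMMUTES

Trace:
1) trace f;g:
  e0=⟨1,0⟩ f=>⟨0,1,0⟩ g=>⟨0,0,2⟩
  e1=⟨0,1⟩ f=>⟨0,2,1⟩ g=>⟨1,0,1⟩
  result₁ = [0 1; 0 0; 2 1]
2) trace h;k:
  e0=⟨1,0⟩ h=>⟨1,1⟩ k=>⟨0,0,2⟩
  e1=⟨0,1⟩ h=>⟨0,1⟩ k=>⟨1,0,1⟩
  result₂ = [0 1; 0 0; 2 1]
Equal? same morphism ✓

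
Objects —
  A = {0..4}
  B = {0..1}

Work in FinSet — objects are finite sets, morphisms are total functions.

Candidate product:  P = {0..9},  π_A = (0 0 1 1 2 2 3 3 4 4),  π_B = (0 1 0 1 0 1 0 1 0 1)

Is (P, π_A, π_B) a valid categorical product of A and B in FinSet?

|A|·|B| = 5·2 = 10;  |P| = 10
Check the pairing map k ↦ (π_A(k), π_B(k)):
  0 : (0,0)
  1 : (0,1)
  2 : (1,0)
  3 : (1,1)
  4 : (2,0)
  5 : (2,1)
  6 : (3,0)
  7 : (3,1)
  8 : (4,0)
  9 : (4,1)
distinct pairs in image: 10 / 10 needed
  → bijection onto A×B; projections well-typed.

Answer: VALID PRODUCT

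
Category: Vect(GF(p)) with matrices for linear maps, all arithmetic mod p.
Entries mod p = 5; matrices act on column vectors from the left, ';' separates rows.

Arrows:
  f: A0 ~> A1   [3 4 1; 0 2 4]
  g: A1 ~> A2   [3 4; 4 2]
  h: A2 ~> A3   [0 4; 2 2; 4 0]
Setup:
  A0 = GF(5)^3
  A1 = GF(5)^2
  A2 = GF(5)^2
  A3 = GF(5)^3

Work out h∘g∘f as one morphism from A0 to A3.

Answer: [3 0 3; 2 0 2; 1 0 1]

Work:
  e0=⟨1,0,0⟩ f~>⟨3,0⟩ g~>⟨4,2⟩ h~>⟨3,2,1⟩
  e1=⟨0,1,0⟩ f~>⟨4,2⟩ g~>⟨0,0⟩ h~>⟨0,0,0⟩
  e2=⟨0,0,1⟩ f~>⟨1,4⟩ g~>⟨4,2⟩ h~>⟨3,2,1⟩
⟦path⟧: [3 0 3; 2 0 2; 1 0 1]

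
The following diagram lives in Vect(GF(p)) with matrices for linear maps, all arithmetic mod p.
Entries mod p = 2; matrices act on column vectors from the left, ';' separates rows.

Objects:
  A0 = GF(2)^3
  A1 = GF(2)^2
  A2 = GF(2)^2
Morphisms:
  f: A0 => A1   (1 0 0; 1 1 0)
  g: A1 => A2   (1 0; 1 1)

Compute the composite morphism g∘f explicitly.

Answer: (1 0 0; 0 1 0)

Work:
  e0=⟨1,0,0⟩ f=>⟨1,1⟩ g=>⟨1,0⟩
  e1=⟨0,1,0⟩ f=>⟨0,1⟩ g=>⟨0,1⟩
  e2=⟨0,0,1⟩ f=>⟨0,0⟩ g=>⟨0,0⟩
⟦path⟧: (1 0 0; 0 1 0)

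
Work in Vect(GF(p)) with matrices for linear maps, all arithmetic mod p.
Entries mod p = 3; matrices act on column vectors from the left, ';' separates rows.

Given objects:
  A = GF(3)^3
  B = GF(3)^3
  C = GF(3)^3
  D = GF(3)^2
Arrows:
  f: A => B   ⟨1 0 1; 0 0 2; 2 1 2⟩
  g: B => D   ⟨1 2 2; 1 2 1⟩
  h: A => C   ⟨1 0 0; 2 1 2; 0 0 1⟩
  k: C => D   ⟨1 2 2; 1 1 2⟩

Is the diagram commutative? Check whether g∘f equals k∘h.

Answer: COMMUTES

Work:
Along f;g (path 1):
  e0=(1,0,0) f=>(1,0,2) g=>(2,0)
  e1=(0,1,0) f=>(0,0,1) g=>(2,1)
  e2=(0,0,1) f=>(1,2,2) g=>(0,1)
  result₁ = ⟨2 2 0; 0 1 1⟩
Along h;k (path 2):
  e0=(1,0,0) h=>(1,2,0) k=>(2,0)
  e1=(0,1,0) h=>(0,1,0) k=>(2,1)
  e2=(0,0,1) h=>(0,2,1) k=>(0,1)
  result₂ = ⟨2 2 0; 0 1 1⟩
Equal? YES — commutes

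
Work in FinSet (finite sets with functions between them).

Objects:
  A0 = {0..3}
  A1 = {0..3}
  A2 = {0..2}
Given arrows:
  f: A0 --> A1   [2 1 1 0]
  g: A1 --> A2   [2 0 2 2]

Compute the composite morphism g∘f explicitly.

  0 f-->2 g-->2
  1 f-->1 g-->0
  2 f-->1 g-->0
  3 f-->0 g-->2
result: [2 0 0 2]

Answer: [2 0 0 2]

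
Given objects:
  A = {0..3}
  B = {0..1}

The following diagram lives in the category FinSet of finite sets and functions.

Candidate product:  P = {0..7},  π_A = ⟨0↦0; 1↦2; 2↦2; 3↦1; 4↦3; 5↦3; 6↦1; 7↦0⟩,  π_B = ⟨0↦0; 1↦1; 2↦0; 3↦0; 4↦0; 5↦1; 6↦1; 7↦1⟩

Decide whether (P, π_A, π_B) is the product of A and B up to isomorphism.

Answer: VALID PRODUCT

Work:
|A|·|B| = 4·2 = 8;  |P| = 8
Check the pairing map k ↦ (π_A(k), π_B(k)):
  0 ↦ (0,0)
  1 ↦ (2,1)
  2 ↦ (2,0)
  3 ↦ (1,0)
  4 ↦ (3,0)
  5 ↦ (3,1)
  6 ↦ (1,1)
  7 ↦ (0,1)
distinct pairs in image: 8 / 8 needed
  → bijection onto A×B; projections well-typed.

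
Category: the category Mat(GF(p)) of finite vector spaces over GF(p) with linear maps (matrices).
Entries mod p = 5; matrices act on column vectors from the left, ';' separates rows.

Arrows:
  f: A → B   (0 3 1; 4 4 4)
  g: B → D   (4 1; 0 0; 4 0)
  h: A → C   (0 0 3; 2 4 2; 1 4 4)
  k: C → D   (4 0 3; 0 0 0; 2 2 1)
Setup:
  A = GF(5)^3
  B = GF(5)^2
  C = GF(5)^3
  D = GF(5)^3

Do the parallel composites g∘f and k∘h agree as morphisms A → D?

Answer: DOES NOT COMMUTE

Work:
Along f;g (path 1):
  e0=[1,0,0] f→[0,4] g→[4,0,0]
  e1=[0,1,0] f→[3,4] g→[1,0,2]
  e2=[0,0,1] f→[1,4] g→[3,0,4]
  ⟦path⟧₁ = (4 1 3; 0 0 0; 0 2 4)
Along h;k (path 2):
  e0=[1,0,0] h→[0,2,1] k→[3,0,0]
  e1=[0,1,0] h→[0,4,4] k→[2,0,2]
  e2=[0,0,1] h→[3,2,4] k→[4,0,4]
  ⟦path⟧₂ = (3 2 4; 0 0 0; 0 2 4)
Equal? NO — does not commute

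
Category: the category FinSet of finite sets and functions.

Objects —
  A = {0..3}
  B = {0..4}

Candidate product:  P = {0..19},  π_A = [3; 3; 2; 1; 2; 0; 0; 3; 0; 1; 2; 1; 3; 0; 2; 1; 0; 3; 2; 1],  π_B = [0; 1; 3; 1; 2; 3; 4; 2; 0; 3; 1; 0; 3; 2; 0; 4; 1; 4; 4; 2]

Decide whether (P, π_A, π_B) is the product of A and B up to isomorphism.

Answer: VALID PRODUCT

Work:
|A|·|B| = 4·5 = 20;  |P| = 20
Check the pairing map k ↦ (π_A(k), π_B(k)):
  0 : (3,0)
  1 : (3,1)
  2 : (2,3)
  3 : (1,1)
  4 : (2,2)
  5 : (0,3)
  6 : (0,4)
  7 : (3,2)
  8 : (0,0)
  9 : (1,3)
  10 : (2,1)
  11 : (1,0)
  12 : (3,3)
  13 : (0,2)
  14 : (2,0)
  15 : (1,4)
  16 : (0,1)
  17 : (3,4)
  18 : (2,4)
  19 : (1,2)
distinct pairs in image: 20 / 20 needed
  → bijection onto A×B; projections well-typed.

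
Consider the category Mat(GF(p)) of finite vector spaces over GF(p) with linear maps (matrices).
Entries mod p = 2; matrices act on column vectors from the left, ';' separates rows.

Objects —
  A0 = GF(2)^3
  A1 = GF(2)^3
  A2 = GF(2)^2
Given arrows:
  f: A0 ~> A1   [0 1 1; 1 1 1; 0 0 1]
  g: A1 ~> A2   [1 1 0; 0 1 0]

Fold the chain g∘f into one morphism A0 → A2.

Answer: [1 0 0; 1 1 1]

Trace:
  e0=(1,0,0) f~>(0,1,0) g~>(1,1)
  e1=(0,1,0) f~>(1,1,0) g~>(0,1)
  e2=(0,0,1) f~>(1,1,1) g~>(0,1)
result: [1 0 0; 1 1 1]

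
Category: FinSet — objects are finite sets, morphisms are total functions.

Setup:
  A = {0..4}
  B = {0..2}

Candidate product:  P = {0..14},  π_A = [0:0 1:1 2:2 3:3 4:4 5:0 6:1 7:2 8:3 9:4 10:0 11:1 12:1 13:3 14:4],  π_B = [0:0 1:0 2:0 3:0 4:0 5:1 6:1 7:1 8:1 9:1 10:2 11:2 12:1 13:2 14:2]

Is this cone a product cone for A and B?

|A|·|B| = 5·3 = 15;  |P| = 15
Check the pairing map k ↦ (π_A(k), π_B(k)):
  0 : (0,0)
  1 : (1,0)
  2 : (2,0)
  3 : (3,0)
  4 : (4,0)
  5 : (0,1)
  6 : (1,1)
  7 : (2,1)
  8 : (3,1)
  9 : (4,1)
  10 : (0,2)
  11 : (1,2)
  12 : (1,1)  ✗ repeats pair of k=6
  13 : (3,2)
  14 : (4,2)
distinct pairs in image: 14 / 15 needed
  → (1,1) hit at k=6 and k=12

Answer: NOT A VALID PRODUCT — duplicate pair at indices 6,12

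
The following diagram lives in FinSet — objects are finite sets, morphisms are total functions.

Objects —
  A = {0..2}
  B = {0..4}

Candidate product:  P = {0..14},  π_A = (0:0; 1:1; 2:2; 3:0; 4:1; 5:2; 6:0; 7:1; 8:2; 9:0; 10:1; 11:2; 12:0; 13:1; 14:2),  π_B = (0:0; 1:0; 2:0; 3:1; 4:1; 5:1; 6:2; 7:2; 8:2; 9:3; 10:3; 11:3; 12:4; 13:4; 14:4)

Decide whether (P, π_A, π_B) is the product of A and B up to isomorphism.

|A|·|B| = 3·5 = 15;  |P| = 15
Check the pairing map k ↦ (π_A(k), π_B(k)):
  0 : (0,0)
  1 : (1,0)
  2 : (2,0)
  3 : (0,1)
  4 : (1,1)
  5 : (2,1)
  6 : (0,2)
  7 : (1,2)
  8 : (2,2)
  9 : (0,3)
  10 : (1,3)
  11 : (2,3)
  12 : (0,4)
  13 : (1,4)
  14 : (2,4)
distinct pairs in image: 15 / 15 needed
  → bijection onto A×B; projections well-typed.

Answer: VALID PRODUCT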